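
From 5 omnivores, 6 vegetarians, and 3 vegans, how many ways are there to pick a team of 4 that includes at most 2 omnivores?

Split by how many omnivores are chosen (0 through 2).
Sum: C(5,0)·C(9,4) + C(5,1)·C(9,3) + C(5,2)·C(9,2) = 126 + 420 + 360 = 906.

906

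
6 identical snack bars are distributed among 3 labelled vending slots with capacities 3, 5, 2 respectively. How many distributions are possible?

11

By stars and bars, unrestricted non-negative solutions to x_1+…+x_3 = 6 number C(6+2,2) = 28.
Subtract solutions that violate a single cap (substitute x_i' = x_i − (cap_i+1)): x_1 ≥ 4 gives C(4,2) = 6; x_2 ≥ 6 gives C(2,2) = 1; x_3 ≥ 3 gives C(5,2) = 10. Together 17.
No two caps can be exceeded simultaneously, so the pair terms are all 0.
By inclusion–exclusion the count is 28 − 17 + 0 = 11.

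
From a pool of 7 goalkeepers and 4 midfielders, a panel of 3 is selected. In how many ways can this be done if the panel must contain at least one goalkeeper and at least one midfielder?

Unrestricted: C(11,3) = 165 ways to pick any 3 of the 11.
Selections missing a whole group: no goalkeepers → C(4,3) = 4; no midfielders → C(7,3) = 35.
Both groups omitted at once is impossible, so 165 − 39 = 126.

126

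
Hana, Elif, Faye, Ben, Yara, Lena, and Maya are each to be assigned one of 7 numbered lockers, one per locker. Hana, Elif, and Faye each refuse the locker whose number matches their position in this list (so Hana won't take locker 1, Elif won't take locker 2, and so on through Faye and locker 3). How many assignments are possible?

3216

Let Aᵢ (for i ∈ {1, 2, 3}) be the placements that put person i in their forbidden locker. Any j of these fix j positions, leaving (7−j)! ways to fill the rest, and there are C(3,j) ways to pick which j.
By inclusion–exclusion, the number of valid placements is Σ_{j=0}^{3} (−1)^j C(3,j)·(7−j)!.
Computing: 5040 − 2160 + 360 − 24 = 3216.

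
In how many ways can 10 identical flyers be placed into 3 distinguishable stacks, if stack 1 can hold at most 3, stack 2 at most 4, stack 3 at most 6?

10

By stars and bars, unrestricted non-negative solutions to x_1+…+x_3 = 10 number C(10+2,2) = 66.
Subtract solutions that violate a single cap (substitute x_i' = x_i − (cap_i+1)): x_1 ≥ 4 gives C(8,2) = 28; x_2 ≥ 5 gives C(7,2) = 21; x_3 ≥ 7 gives C(5,2) = 10. Together 59.
Add back pairs where two caps are both exceeded: 3 + 0 + 0 = 3.
By inclusion–exclusion the count is 66 − 59 + 3 = 10.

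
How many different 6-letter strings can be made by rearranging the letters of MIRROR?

The 6 letters of MIRROR have repeats: R appearing 3 times.
The number of distinct arrangements is 6!/(3!) = 720/6 = 120.

120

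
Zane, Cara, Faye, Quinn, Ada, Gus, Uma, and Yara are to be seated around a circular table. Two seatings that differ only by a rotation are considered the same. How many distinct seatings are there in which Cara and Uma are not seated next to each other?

3600

All circular seatings of 8 people number (7)! = 5040.
Those with Cara next to Uma: fuse the pair into one unit and seat 7 units around a circle — 2·(6)! = 1440.
Subtracting, 5040 − 1440 = 3600.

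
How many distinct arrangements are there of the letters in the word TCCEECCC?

Letter multiplicities in TCCEECCC: C×5, E×2, T×1.
Dividing 8! = 40320 by 5!·2! = 240 for the repeated letters gives 168.

168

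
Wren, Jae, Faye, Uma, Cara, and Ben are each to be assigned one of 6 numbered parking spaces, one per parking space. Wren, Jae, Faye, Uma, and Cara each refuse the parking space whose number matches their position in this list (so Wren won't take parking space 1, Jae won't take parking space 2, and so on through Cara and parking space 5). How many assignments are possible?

309

Let Aᵢ (for 1 ≤ i ≤ 5) be the placements that put person i in their forbidden parking space. Any j of these fix j positions, leaving (6−j)! ways to fill the rest, and there are C(5,j) ways to pick which j.
By inclusion–exclusion, the number of valid placements is Σ_{j=0}^{5} (−1)^j C(5,j)·(6−j)!.
Computing: 720 − 600 + 240 − 60 + 10 − 1 = 309.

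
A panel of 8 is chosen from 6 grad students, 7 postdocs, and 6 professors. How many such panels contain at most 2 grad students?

37323

Split by how many grad students are chosen (0 through 2).
Sum: C(6,0)·C(13,8) + C(6,1)·C(13,7) + C(6,2)·C(13,6) = 1287 + 10296 + 25740 = 37323.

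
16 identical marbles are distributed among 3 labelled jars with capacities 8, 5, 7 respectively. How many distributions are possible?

15

Ignoring the caps, the number of non-negative solutions to x_1+…+x_3 = 16 is C(18,2) = 153.
Subtract solutions that violate a single cap (substitute x_i' = x_i − (cap_i+1)): x_1 ≥ 9 gives C(9,2) = 36; x_2 ≥ 6 gives C(12,2) = 66; x_3 ≥ 8 gives C(10,2) = 45. Together 147.
Add back pairs where two caps are both exceeded: 3 + 0 + 6 = 9.
By inclusion–exclusion the count is 153 − 147 + 9 = 15.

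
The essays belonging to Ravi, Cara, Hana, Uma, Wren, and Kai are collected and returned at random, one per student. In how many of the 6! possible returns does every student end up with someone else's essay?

Count assignments avoiding every fixed point. For any j of the 6 students fixed to their own essay, the other 6−j can be arranged in (6−j)! ways.
By inclusion–exclusion this is Σ_{j=0}^{6} (−1)^j C(6,j)·(6−j)!.
Computing: 720 − 720 + 360 − 120 + 30 − 6 + 1 = 265.

265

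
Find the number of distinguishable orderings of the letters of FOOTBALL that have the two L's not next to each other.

7560

There are 8!/(2!·2!) = 10080 arrangements of FOOTBALL in total.
Arrangements with the L's together: treat LL as one letter, giving (7)!/(2!) = 2520.
Hence 10080 − 2520 = 7560.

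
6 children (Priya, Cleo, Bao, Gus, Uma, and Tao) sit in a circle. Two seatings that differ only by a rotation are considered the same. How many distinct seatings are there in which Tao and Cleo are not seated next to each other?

72

Without the restriction there are (5)! = 120 seatings.
Seatings with Tao beside Cleo: treat them as a block with 2 internal orders, giving 2 × (4)! = 48.
Subtracting, 120 − 48 = 72.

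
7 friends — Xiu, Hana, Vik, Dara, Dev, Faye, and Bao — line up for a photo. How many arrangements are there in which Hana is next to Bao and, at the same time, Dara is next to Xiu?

Treat {Hana,Bao} as one block (2 orders) and {Dara,Xiu} as another (2 orders).
That leaves 5 units to arrange: 2 × 2 × 5! = 4 × 120 = 480.

480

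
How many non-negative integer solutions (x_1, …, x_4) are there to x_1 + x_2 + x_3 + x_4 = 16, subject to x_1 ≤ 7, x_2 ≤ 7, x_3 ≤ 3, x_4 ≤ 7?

127

By stars and bars, unrestricted non-negative solutions to x_1+…+x_4 = 16 number C(16+3,3) = 969.
Subtract solutions that violate a single cap (substitute x_i' = x_i − (cap_i+1)): x_1 ≥ 8 gives C(11,3) = 165; x_2 ≥ 8 gives C(11,3) = 165; x_3 ≥ 4 gives C(15,3) = 455; x_4 ≥ 8 gives C(11,3) = 165. Together 950.
Add back pairs where two caps are both exceeded: 1 + 35 + 1 + 35 + 1 + 35 = 108.
By inclusion–exclusion the count is 969 − 950 + 108 = 127.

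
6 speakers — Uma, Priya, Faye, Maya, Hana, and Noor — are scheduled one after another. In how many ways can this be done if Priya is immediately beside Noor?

Treat {Priya, Noor} as a single unit. There are 5 units to order, and the pair itself can be ordered 2 ways.
So the count is 2·(5)! = 240.

240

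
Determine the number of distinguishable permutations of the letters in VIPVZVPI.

1680

Letter multiplicities in VIPVZVPI: I×2, P×2, V×3, Z×1.
Dividing 8! = 40320 by 3!·2!·2! = 24 for the repeated letters gives 1680.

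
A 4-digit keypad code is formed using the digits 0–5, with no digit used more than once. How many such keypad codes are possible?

360

With no repetition, fill the 4 digits in order: 6 choices, then 5, down to 3.
6 × 5 × 4 × 3 = 360.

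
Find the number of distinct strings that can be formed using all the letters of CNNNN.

5

The 5 letters of CNNNN have repeats: N appearing 4 times.
So there are 5! / (4!) = 5 distinguishable arrangements.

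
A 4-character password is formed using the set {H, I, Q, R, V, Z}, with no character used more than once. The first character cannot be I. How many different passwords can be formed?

300

The first character has 6−1 = 5 choices (anything except I).
The remaining 3 characters are filled from the other 5 symbols without repetition: 5 × 4 × 3 = 60.
Total: 5 × 60 = 300.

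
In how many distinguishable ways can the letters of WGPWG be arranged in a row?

30

Letter multiplicities in WGPWG: G×2, P×1, W×2.
Dividing 5! = 120 by 2!·2! = 4 for the repeated letters gives 30.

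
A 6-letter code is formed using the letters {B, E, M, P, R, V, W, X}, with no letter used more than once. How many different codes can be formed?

20160

Choose and order 6 of the 8 symbols: the first letter has 8 options, the next 7, and so on down to 3.
8 × 7 × 6 × 5 × 4 × 3 = 20160.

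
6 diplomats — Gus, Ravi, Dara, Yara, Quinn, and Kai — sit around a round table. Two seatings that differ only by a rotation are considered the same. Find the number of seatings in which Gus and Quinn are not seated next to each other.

All circular seatings of 6 people number (5)! = 120.
Seatings with Gus beside Quinn: treat them as a block with 2 internal orders, giving 2 × (4)! = 48.
Subtracting, 120 − 48 = 72.

72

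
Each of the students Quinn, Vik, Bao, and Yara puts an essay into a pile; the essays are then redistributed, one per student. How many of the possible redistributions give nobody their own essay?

9

Count assignments avoiding every fixed point. For any j of the 4 students fixed to their own essay, the other 4−j can be arranged in (4−j)! ways.
By inclusion–exclusion this is Σ_{j=0}^{4} (−1)^j C(4,j)·(4−j)!.
Computing: 24 − 24 + 12 − 4 + 1 = 9.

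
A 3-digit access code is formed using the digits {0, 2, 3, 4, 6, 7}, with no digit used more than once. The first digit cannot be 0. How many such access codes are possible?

The first digit has 6−1 = 5 choices (anything except 0).
The remaining 2 digits are filled from the other 5 symbols without repetition: 5 × 4 = 20.
Total: 5 × 20 = 100.

100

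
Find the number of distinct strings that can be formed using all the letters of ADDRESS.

The 7 letters of ADDRESS have repeats: D appearing twice and S appearing twice.
Dividing 7! = 5040 by 2!·2! = 4 for the repeated letters gives 1260.

1260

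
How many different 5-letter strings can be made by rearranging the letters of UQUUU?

5

UQUUU has 5 letters with U appearing 4 times.
The number of distinct arrangements is 5!/(4!) = 120/24 = 5.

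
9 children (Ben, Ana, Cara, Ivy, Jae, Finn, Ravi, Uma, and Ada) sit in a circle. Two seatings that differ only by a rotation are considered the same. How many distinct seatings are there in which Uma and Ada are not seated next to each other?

All circular seatings of 9 people number (8)! = 40320.
Those with Uma next to Ada: fuse the pair into one unit and seat 8 units around a circle — 2·(7)! = 10080.
Subtracting, 40320 − 10080 = 30240.

30240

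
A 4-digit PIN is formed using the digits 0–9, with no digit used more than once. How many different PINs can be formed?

5040

With no repetition, fill the 4 digits in order: 10 choices, then 9, down to 7.
That product is 10 × 9 × 8 × 7 = 5040.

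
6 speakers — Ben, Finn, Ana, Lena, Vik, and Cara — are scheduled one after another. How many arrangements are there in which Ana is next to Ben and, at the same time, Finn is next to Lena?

96

Treat {Ana,Ben} as one block (2 orders) and {Finn,Lena} as another (2 orders).
That leaves 4 units to arrange: 2 × 2 × 4! = 4 × 24 = 96.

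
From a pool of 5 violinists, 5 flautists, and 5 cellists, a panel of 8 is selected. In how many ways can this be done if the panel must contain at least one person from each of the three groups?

With no constraint there are C(15,8) = 6435 possible selections.
Subtract selections that omit an entire group: no violinists → C(10,8) = 45; no flautists → C(10,8) = 45; no cellists → C(10,8) = 45.
Add back selections omitting two groups (i.e. drawn from a single group): C(5,8) + C(5,8) + C(5,8) = 0.
By inclusion–exclusion: 6435 − 135 + 0 = 6300.

6300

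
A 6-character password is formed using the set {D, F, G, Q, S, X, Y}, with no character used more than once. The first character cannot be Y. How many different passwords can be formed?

4320

The first character has 7−1 = 6 choices (anything except Y).
The remaining 5 characters are filled from the other 6 symbols without repetition: 6 × 5 × 4 × 3 × 2 = 720.
Total: 6 × 720 = 4320.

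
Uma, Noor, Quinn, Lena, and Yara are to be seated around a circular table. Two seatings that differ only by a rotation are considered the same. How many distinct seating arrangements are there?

24

Around a circle, 5 distinct people have 5!/5 = (4)! = 24 rotationally distinct seatings.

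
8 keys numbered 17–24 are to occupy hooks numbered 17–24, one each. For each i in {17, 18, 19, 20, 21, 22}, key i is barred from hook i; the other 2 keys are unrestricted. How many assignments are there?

18806

Let Aᵢ (for 17 ≤ i ≤ 22) be the placements that put key i in its forbidden hook. Any j of these fix j positions, leaving (8−j)! ways to fill the rest, and there are C(6,j) ways to pick which j.
By inclusion–exclusion, the number of valid placements is Σ_{j=0}^{6} (−1)^j C(6,j)·(8−j)!.
Computing: 40320 − 30240 + 10800 − 2400 + 360 − 36 + 2 = 18806.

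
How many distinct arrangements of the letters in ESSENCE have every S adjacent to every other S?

120

Treat the 2 copies of S as a single block. The multiset to arrange is then {SS, C, E, E, E, N}, 6 items in all.
That gives (6)!/(3!) = 120 arrangements.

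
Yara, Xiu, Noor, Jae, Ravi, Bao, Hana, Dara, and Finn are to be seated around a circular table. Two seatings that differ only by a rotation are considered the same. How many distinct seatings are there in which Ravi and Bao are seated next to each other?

Treat {Ravi, Bao} as one unit (2 internal orders) and seat the resulting 8 units around the table: (7)! circular arrangements.
So 2 × (7)! = 2 × 5040 = 10080.

10080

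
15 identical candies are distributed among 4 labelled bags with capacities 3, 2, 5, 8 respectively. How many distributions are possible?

19

By stars and bars, unrestricted non-negative solutions to x_1+…+x_4 = 15 number C(15+3,3) = 816.
Subtract solutions that violate a single cap (substitute x_i' = x_i − (cap_i+1)): x_1 ≥ 4 gives C(14,3) = 364; x_2 ≥ 3 gives C(15,3) = 455; x_3 ≥ 6 gives C(12,3) = 220; x_4 ≥ 9 gives C(9,3) = 84. Together 1123.
Add back pairs where two caps are both exceeded: 165 + 56 + 10 + 84 + 20 + 1 = 336.
Subtract triples: 10 + 0 + 0 + 0 = 10.
By inclusion–exclusion the count is 816 − 1123 + 336 − 10 = 19.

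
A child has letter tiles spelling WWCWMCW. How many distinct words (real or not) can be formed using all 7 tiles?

WWCWMCW has 7 letters with C appearing twice and W appearing 4 times.
So there are 7! / (4!·2!) = 105 distinguishable arrangements.

105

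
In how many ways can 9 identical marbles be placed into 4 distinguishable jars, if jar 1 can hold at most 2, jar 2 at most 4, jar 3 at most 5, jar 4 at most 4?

55

Without the upper bounds there are C(12,3) = 220 ways to split 9 among 4 jars.
Subtract solutions that violate a single cap (substitute x_i' = x_i − (cap_i+1)): x_1 ≥ 3 gives C(9,3) = 84; x_2 ≥ 5 gives C(7,3) = 35; x_3 ≥ 6 gives C(6,3) = 20; x_4 ≥ 5 gives C(7,3) = 35. Together 174.
Add back pairs where two caps are both exceeded: 4 + 1 + 4 + 0 + 0 + 0 = 9.
By inclusion–exclusion the count is 220 − 174 + 9 = 55.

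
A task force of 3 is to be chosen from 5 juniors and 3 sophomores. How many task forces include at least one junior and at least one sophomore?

Unrestricted: C(8,3) = 56 ways to pick any 3 of the 8.
Selections missing a whole group: no juniors → C(3,3) = 1; no sophomores → C(5,3) = 10.
Both groups omitted at once is impossible, so 56 − 11 = 45.

45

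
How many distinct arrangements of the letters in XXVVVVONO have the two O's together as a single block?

Treat the 2 copies of O as a single block. The multiset to arrange is then {OO, N, V, V, V, V, X, X}, 8 items in all.
That gives (8)!/(4!·2!) = 840 arrangements.

840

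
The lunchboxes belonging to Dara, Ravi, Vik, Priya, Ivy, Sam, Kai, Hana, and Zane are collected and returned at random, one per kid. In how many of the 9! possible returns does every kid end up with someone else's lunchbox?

133496

Count assignments avoiding every fixed point. For any j of the 9 kids fixed to their own lunchbox, the other 9−j can be arranged in (9−j)! ways.
By inclusion–exclusion this is Σ_{j=0}^{9} (−1)^j C(9,j)·(9−j)!.
Computing: 362880 − 362880 + 181440 − 60480 + 15120 − 3024 + 504 − 72 + 9 − 1 = 133496.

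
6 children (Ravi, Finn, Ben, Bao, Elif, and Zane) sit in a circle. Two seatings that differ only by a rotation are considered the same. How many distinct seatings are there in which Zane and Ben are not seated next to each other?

Without the restriction there are (5)! = 120 seatings.
Those with Zane next to Ben: fuse the pair into one unit and seat 5 units around a circle — 2·(4)! = 48.
Subtracting, 120 − 48 = 72.

72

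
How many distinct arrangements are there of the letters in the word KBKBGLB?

Letter multiplicities in KBKBGLB: B×3, G×1, K×2, L×1.
Dividing 7! = 5040 by 3!·2! = 12 for the repeated letters gives 420.

420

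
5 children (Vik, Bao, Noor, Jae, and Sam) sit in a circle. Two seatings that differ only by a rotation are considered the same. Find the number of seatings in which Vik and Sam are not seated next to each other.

All circular seatings of 5 people number (4)! = 24.
Seatings with Vik beside Sam: treat them as a block with 2 internal orders, giving 2 × (3)! = 12.
Subtracting, 24 − 12 = 12.

12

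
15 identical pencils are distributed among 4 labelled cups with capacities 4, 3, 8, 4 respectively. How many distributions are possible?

Without the upper bounds there are C(18,3) = 816 ways to split 15 among 4 cups.
Subtract solutions that violate a single cap (substitute x_i' = x_i − (cap_i+1)): x_1 ≥ 5 gives C(13,3) = 286; x_2 ≥ 4 gives C(14,3) = 364; x_3 ≥ 9 gives C(9,3) = 84; x_4 ≥ 5 gives C(13,3) = 286. Together 1020.
Add back pairs where two caps are both exceeded: 84 + 4 + 56 + 10 + 84 + 4 = 242.
Subtract triples: 0 + 4 + 0 + 0 = 4.
By inclusion–exclusion the count is 816 − 1020 + 242 − 4 = 34.

34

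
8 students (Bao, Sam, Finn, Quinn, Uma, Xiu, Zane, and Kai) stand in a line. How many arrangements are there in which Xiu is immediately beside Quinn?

10080

Glue Xiu and Quinn into one block (2 internal orders), leaving 7 units to arrange in a row.
So the count is 2·(7)! = 10080.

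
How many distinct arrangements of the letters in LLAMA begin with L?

Fix L in the first position and arrange the remaining 4 letters.
Those 4 letters have A appearing twice, giving (4)!/(2!) = 12.

12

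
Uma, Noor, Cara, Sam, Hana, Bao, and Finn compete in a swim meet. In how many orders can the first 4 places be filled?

840

This is an ordered selection of 4 from 7: P(7,4).
That gives 7 × 6 × 5 × 4 = 840.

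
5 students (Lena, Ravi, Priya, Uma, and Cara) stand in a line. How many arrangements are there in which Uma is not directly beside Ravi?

There are 5! = 120 arrangements in all. If Uma and Ravi are adjacent, merging them into one block gives 2·(4)! = 48 arrangements.
Complementary counting: 120 − 48 = 72.

72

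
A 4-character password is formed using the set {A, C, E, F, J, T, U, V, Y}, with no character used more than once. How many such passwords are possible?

This is a permutation of 4 out of 9: P(9,4) = 9!/5!.
9 × 8 × 7 × 6 = 3024.

3024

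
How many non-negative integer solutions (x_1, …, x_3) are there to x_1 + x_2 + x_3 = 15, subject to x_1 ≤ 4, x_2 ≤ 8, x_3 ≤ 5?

Ignoring the caps, the number of non-negative solutions to x_1+…+x_3 = 15 is C(17,2) = 136.
Subtract solutions that violate a single cap (substitute x_i' = x_i − (cap_i+1)): x_1 ≥ 5 gives C(12,2) = 66; x_2 ≥ 9 gives C(8,2) = 28; x_3 ≥ 6 gives C(11,2) = 55. Together 149.
Add back pairs where two caps are both exceeded: 3 + 15 + 1 = 19.
By inclusion–exclusion the count is 136 − 149 + 19 = 6.

6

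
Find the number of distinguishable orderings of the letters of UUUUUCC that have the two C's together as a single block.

Treat the 2 copies of C as a single block. The multiset to arrange is then {CC, U, U, U, U, U}, 6 items in all.
That gives (6)!/(5!) = 6 arrangements.

6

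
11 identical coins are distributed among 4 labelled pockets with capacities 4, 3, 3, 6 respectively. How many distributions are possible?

Without the upper bounds there are C(14,3) = 364 ways to split 11 among 4 pockets.
Subtract solutions that violate a single cap (substitute x_i' = x_i − (cap_i+1)): x_1 ≥ 5 gives C(9,3) = 84; x_2 ≥ 4 gives C(10,3) = 120; x_3 ≥ 4 gives C(10,3) = 120; x_4 ≥ 7 gives C(7,3) = 35. Together 359.
Add back pairs where two caps are both exceeded: 10 + 10 + 0 + 20 + 1 + 1 = 42.
By inclusion–exclusion the count is 364 − 359 + 42 = 47.

47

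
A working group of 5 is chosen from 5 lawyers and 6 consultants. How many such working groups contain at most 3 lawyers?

431

Split by how many lawyers are chosen (0 through 3).
Sum: C(5,0)·C(6,5) + C(5,1)·C(6,4) + C(5,2)·C(6,3) + C(5,3)·C(6,2) = 6 + 75 + 200 + 150 = 431.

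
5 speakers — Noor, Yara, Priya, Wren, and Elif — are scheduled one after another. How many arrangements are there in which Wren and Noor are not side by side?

72

Of the 5! = 120 arrangements, those with Wren and Noor adjacent number 2 × 4! = 48 (treat the pair as a block with 2 internal orders).
So 120 − 48 = 72 arrangements keep them apart.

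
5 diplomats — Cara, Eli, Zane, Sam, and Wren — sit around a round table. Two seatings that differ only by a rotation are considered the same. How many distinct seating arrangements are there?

24

Around a circle, 5 distinct people have 5!/5 = (4)! = 24 rotationally distinct seatings.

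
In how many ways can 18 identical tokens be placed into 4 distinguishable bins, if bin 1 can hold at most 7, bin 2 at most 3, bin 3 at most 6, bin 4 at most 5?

20

By stars and bars, unrestricted non-negative solutions to x_1+…+x_4 = 18 number C(18+3,3) = 1330.
Subtract solutions that violate a single cap (substitute x_i' = x_i − (cap_i+1)): x_1 ≥ 8 gives C(13,3) = 286; x_2 ≥ 4 gives C(17,3) = 680; x_3 ≥ 7 gives C(14,3) = 364; x_4 ≥ 6 gives C(15,3) = 455. Together 1785.
Add back pairs where two caps are both exceeded: 84 + 20 + 35 + 120 + 165 + 56 = 480.
Subtract triples: 0 + 1 + 0 + 4 = 5.
By inclusion–exclusion the count is 1330 − 1785 + 480 − 5 = 20.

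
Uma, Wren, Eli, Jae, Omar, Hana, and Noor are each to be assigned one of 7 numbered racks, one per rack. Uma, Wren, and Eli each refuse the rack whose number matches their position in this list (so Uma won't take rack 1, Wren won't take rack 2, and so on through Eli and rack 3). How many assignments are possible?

3216

Let Aᵢ (for i ∈ {1, 2, 3}) be the placements that put person i in their forbidden rack. Any j of these fix j positions, leaving (7−j)! ways to fill the rest, and there are C(3,j) ways to pick which j.
By inclusion–exclusion, the number of valid placements is Σ_{j=0}^{3} (−1)^j C(3,j)·(7−j)!.
Computing: 5040 − 2160 + 360 − 24 = 3216.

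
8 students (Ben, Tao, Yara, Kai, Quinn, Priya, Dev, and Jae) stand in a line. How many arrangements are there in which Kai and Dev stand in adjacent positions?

10080

Place the 6 others and the Kai-Dev pair as 7 objects in a line; the pair has 2 internal arrangements.
So the count is 2·(7)! = 10080.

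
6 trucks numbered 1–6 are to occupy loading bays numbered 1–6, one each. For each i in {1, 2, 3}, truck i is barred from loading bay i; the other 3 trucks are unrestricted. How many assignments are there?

Let Aᵢ (for i ∈ {1, 2, 3}) be the placements that put truck i in its forbidden loading bay. Any j of these fix j positions, leaving (6−j)! ways to fill the rest, and there are C(3,j) ways to pick which j.
By inclusion–exclusion, the number of valid placements is Σ_{j=0}^{3} (−1)^j C(3,j)·(6−j)!.
Computing: 720 − 360 + 72 − 6 = 426.

426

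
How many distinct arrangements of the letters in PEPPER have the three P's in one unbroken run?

12

Treat the 3 copies of P as a single block. The multiset to arrange is then {PPP, E, E, R}, 4 items in all.
That gives (4)!/(2!) = 12 arrangements.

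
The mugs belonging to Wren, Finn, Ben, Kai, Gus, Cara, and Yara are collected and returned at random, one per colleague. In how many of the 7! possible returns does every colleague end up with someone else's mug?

This is the derangement count D_7: permutations of 7 items with no fixed point.
By inclusion–exclusion this is Σ_{j=0}^{7} (−1)^j C(7,j)·(7−j)!.
Computing: 5040 − 5040 + 2520 − 840 + 210 − 42 + 7 − 1 = 1854.

1854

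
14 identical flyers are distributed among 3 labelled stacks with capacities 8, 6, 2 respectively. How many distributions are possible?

6

Ignoring the caps, the number of non-negative solutions to x_1+…+x_3 = 14 is C(16,2) = 120.
Subtract solutions that violate a single cap (substitute x_i' = x_i − (cap_i+1)): x_1 ≥ 9 gives C(7,2) = 21; x_2 ≥ 7 gives C(9,2) = 36; x_3 ≥ 3 gives C(13,2) = 78. Together 135.
Add back pairs where two caps are both exceeded: 0 + 6 + 15 = 21.
By inclusion–exclusion the count is 120 − 135 + 21 = 6.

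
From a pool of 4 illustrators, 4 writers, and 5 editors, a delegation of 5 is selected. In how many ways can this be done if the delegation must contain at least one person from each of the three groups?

980

Unrestricted: C(13,5) = 1287 ways to pick any 5 of the 13.
Subtract selections that omit an entire group: no illustrators → C(9,5) = 126; no writers → C(9,5) = 126; no editors → C(8,5) = 56.
Add back selections omitting two groups (i.e. drawn from a single group): C(4,5) + C(4,5) + C(5,5) = 1.
By inclusion–exclusion: 1287 − 308 + 1 = 980.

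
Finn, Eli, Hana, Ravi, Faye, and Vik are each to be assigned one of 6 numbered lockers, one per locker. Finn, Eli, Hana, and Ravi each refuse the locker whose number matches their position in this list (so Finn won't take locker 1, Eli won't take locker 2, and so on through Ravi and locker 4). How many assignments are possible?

Let Aᵢ (for 1 ≤ i ≤ 4) be the placements that put person i in their forbidden locker. Any j of these fix j positions, leaving (6−j)! ways to fill the rest, and there are C(4,j) ways to pick which j.
By inclusion–exclusion, the number of valid placements is Σ_{j=0}^{4} (−1)^j C(4,j)·(6−j)!.
Computing: 720 − 480 + 144 − 24 + 2 = 362.

362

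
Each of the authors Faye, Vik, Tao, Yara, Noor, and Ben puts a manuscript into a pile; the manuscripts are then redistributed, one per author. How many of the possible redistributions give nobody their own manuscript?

265

This is the derangement count D_6: permutations of 6 items with no fixed point.
By inclusion–exclusion this is Σ_{j=0}^{6} (−1)^j C(6,j)·(6−j)!.
Computing: 720 − 720 + 360 − 120 + 30 − 6 + 1 = 265.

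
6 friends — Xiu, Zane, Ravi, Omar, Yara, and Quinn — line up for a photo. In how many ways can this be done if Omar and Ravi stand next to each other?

Place the 4 others and the Omar-Ravi pair as 5 objects in a line; the pair has 2 internal arrangements.
So the count is 2·(5)! = 240.

240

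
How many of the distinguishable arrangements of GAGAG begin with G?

With the first slot taken by G, it remains to arrange the other 4 letters (AGAG).
Those 4 letters have A appearing twice and G appearing twice, giving (4)!/(2!·2!) = 6.

6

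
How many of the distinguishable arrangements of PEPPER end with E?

Fix E in the last position and arrange the remaining 5 letters.
Those 5 letters have P appearing 3 times, giving (5)!/(3!) = 20.

20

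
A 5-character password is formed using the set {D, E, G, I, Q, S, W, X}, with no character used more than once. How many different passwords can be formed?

This is a permutation of 5 out of 8: P(8,5) = 8!/3!.
8 × 7 × 6 × 5 × 4 = 6720.

6720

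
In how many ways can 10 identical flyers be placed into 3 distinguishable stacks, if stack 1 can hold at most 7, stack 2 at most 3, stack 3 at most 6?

22

Without the upper bounds there are C(12,2) = 66 ways to split 10 among 3 stacks.
Subtract solutions that violate a single cap (substitute x_i' = x_i − (cap_i+1)): x_1 ≥ 8 gives C(4,2) = 6; x_2 ≥ 4 gives C(8,2) = 28; x_3 ≥ 7 gives C(5,2) = 10. Together 44.
No two caps can be exceeded simultaneously, so the pair terms are all 0.
By inclusion–exclusion the count is 66 − 44 + 0 = 22.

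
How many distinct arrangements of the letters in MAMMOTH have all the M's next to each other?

Treat the 3 copies of M as a single block. The multiset to arrange is then {MMM, A, H, O, T}, 5 items in all.
All 5 items are distinct, so there are (5)! = 120 arrangements.

120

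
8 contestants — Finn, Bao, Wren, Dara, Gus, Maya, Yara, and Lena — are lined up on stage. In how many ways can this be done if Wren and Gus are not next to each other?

30240

There are 8! = 40320 arrangements in all. If Wren and Gus are adjacent, merging them into one block gives 2·(7)! = 10080 arrangements.
Complementary counting: 40320 − 10080 = 30240.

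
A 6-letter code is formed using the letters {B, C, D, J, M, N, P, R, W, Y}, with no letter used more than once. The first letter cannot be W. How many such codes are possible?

The first letter has 10−1 = 9 choices (anything except W).
The remaining 5 letters are filled from the other 9 symbols without repetition: 9 × 8 × 7 × 6 × 5 = 15120.
Total: 9 × 15120 = 136080.

136080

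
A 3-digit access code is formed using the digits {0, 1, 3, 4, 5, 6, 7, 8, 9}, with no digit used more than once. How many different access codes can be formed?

Choose and order 3 of the 9 symbols: the first digit has 9 options, the next 8, then 7.
9 × 8 × 7 = 504.

504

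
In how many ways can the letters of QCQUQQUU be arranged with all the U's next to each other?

Treat the 3 copies of U as a single block. The multiset to arrange is then {UUU, C, Q, Q, Q, Q}, 6 items in all.
That gives (6)!/(4!) = 30 arrangements.

30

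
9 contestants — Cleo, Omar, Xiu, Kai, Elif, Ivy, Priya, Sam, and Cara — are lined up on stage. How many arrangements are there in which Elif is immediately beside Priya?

80640

Place the 7 others and the Elif-Priya pair as 8 objects in a line; the pair has 2 internal arrangements.
That gives 2 × 8! = 2 × 40320 = 80640.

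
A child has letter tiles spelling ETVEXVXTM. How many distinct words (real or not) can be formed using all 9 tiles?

22680

ETVEXVXTM has 9 letters with E appearing twice, T appearing twice, V appearing twice, and X appearing twice.
Dividing 9! = 362880 by 2!·2!·2!·2! = 16 for the repeated letters gives 22680.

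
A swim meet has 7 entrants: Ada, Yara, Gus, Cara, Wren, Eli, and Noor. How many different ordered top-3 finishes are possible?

There are 7 choices for 1st place, 6 for 2nd, and 5 for 3rd.
That gives 7 × 6 × 5 = 210.

210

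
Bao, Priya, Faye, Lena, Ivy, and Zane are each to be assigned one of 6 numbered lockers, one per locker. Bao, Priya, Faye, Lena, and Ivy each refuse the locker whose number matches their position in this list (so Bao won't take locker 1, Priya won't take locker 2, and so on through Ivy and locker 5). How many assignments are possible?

309

Let Aᵢ (for 1 ≤ i ≤ 5) be the placements that put person i in their forbidden locker. Any j of these fix j positions, leaving (6−j)! ways to fill the rest, and there are C(5,j) ways to pick which j.
By inclusion–exclusion, the number of valid placements is Σ_{j=0}^{5} (−1)^j C(5,j)·(6−j)!.
Computing: 720 − 600 + 240 − 60 + 10 − 1 = 309.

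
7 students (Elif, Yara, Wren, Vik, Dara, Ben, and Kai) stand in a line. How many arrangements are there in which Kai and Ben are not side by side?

There are 7! = 5040 arrangements in all. If Kai and Ben are adjacent, merging them into one block gives 2·(6)! = 1440 arrangements.
So 5040 − 1440 = 3600 arrangements keep them apart.

3600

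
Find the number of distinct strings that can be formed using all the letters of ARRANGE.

The 7 letters of ARRANGE have repeats: A appearing twice and R appearing twice.
So there are 7! / (2!·2!) = 1260 distinguishable arrangements.

1260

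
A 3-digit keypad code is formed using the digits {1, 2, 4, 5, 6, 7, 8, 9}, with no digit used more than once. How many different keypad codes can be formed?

336

This is a permutation of 3 out of 8: P(8,3) = 8!/5!.
That product is 8 × 7 × 6 = 336.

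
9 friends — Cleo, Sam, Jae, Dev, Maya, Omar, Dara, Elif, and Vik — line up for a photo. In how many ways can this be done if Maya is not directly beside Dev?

Of the 9! = 362880 arrangements, those with Maya and Dev adjacent number 2 × 8! = 80640 (treat the pair as a block with 2 internal orders).
So 362880 − 80640 = 282240 arrangements keep them apart.

282240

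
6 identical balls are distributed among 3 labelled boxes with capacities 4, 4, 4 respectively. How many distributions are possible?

19

Without the upper bounds there are C(8,2) = 28 ways to split 6 among 3 boxes.
Subtract solutions that violate a single cap (substitute x_i' = x_i − (cap_i+1)): x_1 ≥ 5 gives C(3,2) = 3; x_2 ≥ 5 gives C(3,2) = 3; x_3 ≥ 5 gives C(3,2) = 3. Together 9.
No two caps can be exceeded simultaneously, so the pair terms are all 0.
By inclusion–exclusion the count is 28 − 9 + 0 = 19.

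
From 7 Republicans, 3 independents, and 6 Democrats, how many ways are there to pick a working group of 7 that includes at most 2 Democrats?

5160

Split by how many Democrats are chosen (0 through 2).
Sum: C(6,0)·C(10,7) + C(6,1)·C(10,6) + C(6,2)·C(10,5) = 120 + 1260 + 3780 = 5160.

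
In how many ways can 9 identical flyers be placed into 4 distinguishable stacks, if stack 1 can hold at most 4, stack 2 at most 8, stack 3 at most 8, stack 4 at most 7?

By stars and bars, unrestricted non-negative solutions to x_1+…+x_4 = 9 number C(9+3,3) = 220.
Subtract solutions that violate a single cap (substitute x_i' = x_i − (cap_i+1)): x_1 ≥ 5 gives C(7,3) = 35; x_2 ≥ 9 gives C(3,3) = 1; x_3 ≥ 9 gives C(3,3) = 1; x_4 ≥ 8 gives C(4,3) = 4. Together 41.
No two caps can be exceeded simultaneously, so the pair terms are all 0.
By inclusion–exclusion the count is 220 − 41 + 0 = 179.

179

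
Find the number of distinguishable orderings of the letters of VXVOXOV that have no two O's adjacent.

150

Total arrangements of VXVOXOV: 7!/(3!·2!·2!) = 210.
Arrangements with the O's together: treat OO as one letter, giving (6)!/(3!·2!) = 60.
Subtracting, 210 − 60 = 150 arrangements keep the O's apart.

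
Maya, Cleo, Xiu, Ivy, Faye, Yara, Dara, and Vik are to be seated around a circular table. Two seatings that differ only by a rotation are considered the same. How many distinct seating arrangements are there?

Around a circle, 8 distinct people have 8!/8 = (7)! = 5040 rotationally distinct seatings.

5040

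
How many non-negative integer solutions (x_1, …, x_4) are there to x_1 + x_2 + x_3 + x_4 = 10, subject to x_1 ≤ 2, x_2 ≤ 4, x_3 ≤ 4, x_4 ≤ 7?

65

Without the upper bounds there are C(13,3) = 286 ways to split 10 among 4 variables.
Subtract solutions that violate a single cap (substitute x_i' = x_i − (cap_i+1)): x_1 ≥ 3 gives C(10,3) = 120; x_2 ≥ 5 gives C(8,3) = 56; x_3 ≥ 5 gives C(8,3) = 56; x_4 ≥ 8 gives C(5,3) = 10. Together 242.
Add back pairs where two caps are both exceeded: 10 + 10 + 0 + 1 + 0 + 0 = 21.
By inclusion–exclusion the count is 286 − 242 + 21 = 65.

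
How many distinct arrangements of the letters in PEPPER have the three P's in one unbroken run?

Treat the 3 copies of P as a single block. The multiset to arrange is then {PPP, E, E, R}, 4 items in all.
That gives (4)!/(2!) = 12 arrangements.

12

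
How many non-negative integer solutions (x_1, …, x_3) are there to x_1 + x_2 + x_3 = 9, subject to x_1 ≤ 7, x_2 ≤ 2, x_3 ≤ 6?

Without the upper bounds there are C(11,2) = 55 ways to split 9 among 3 variables.
Subtract solutions that violate a single cap (substitute x_i' = x_i − (cap_i+1)): x_1 ≥ 8 gives C(3,2) = 3; x_2 ≥ 3 gives C(8,2) = 28; x_3 ≥ 7 gives C(4,2) = 6. Together 37.
No two caps can be exceeded simultaneously, so the pair terms are all 0.
By inclusion–exclusion the count is 55 − 37 + 0 = 18.

18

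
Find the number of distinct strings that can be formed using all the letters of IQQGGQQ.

105

The 7 letters of IQQGGQQ have repeats: G appearing twice and Q appearing 4 times.
Dividing 7! = 5040 by 4!·2! = 48 for the repeated letters gives 105.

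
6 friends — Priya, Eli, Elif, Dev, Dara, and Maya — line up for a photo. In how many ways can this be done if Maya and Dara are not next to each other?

There are 6! = 720 arrangements in all. If Maya and Dara are adjacent, merging them into one block gives 2·(5)! = 240 arrangements.
Complementary counting: 720 − 240 = 480.

480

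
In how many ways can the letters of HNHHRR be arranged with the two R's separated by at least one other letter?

40

There are 6!/(3!·2!) = 60 arrangements of HNHHRR in total.
Arrangements with the R's together: treat RR as one letter, giving (5)!/(3!) = 20.
Subtracting, 60 − 20 = 40 arrangements keep the R's apart.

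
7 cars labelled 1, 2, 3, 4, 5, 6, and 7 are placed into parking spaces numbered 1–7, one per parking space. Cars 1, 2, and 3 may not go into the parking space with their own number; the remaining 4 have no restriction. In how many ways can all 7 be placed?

3216

Let Aᵢ (for i ∈ {1, 2, 3}) be the placements that put car i in its forbidden parking space. Any j of these fix j positions, leaving (7−j)! ways to fill the rest, and there are C(3,j) ways to pick which j.
By inclusion–exclusion, the number of valid placements is Σ_{j=0}^{3} (−1)^j C(3,j)·(7−j)!.
Computing: 5040 − 2160 + 360 − 24 = 3216.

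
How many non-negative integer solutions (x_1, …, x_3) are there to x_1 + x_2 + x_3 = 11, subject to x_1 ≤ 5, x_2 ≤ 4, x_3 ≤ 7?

Without the upper bounds there are C(13,2) = 78 ways to split 11 among 3 variables.
Subtract solutions that violate a single cap (substitute x_i' = x_i − (cap_i+1)): x_1 ≥ 6 gives C(7,2) = 21; x_2 ≥ 5 gives C(8,2) = 28; x_3 ≥ 8 gives C(5,2) = 10. Together 59.
Add back pairs where two caps are both exceeded: 1 + 0 + 0 = 1.
By inclusion–exclusion the count is 78 − 59 + 1 = 20.

20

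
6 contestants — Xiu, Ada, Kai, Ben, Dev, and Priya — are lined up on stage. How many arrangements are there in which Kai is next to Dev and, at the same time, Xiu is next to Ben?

96

Treat {Kai,Dev} as one block (2 orders) and {Xiu,Ben} as another (2 orders).
That leaves 4 units to arrange: 2 × 2 × 4! = 4 × 24 = 96.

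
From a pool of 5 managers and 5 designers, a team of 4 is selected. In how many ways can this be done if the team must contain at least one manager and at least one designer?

200

With no constraint there are C(10,4) = 210 possible selections.
Subtract selections that omit an entire group: no managers → C(5,4) = 5; no designers → C(5,4) = 5.
Both groups omitted at once is impossible, so 210 − 10 = 200.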